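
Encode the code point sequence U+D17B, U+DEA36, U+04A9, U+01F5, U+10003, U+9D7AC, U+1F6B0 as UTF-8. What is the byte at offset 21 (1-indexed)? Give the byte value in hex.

1-indexed offset 21 is 0-indexed offset 20.
U+D17B → 3-byte form ED 85 BB at offsets 0–2.
U+DEA36 → 4-byte form F3 9E A8 B6 at offsets 3–6.
U+04A9 → 2-byte form D2 A9 at offsets 7–8.
U+01F5 → 2-byte form C7 B5 at offsets 9–10.
U+10003 → 4-byte form F0 90 80 83 at offsets 11–14.
U+9D7AC → 4-byte form F2 9D 9E AC at offsets 15–18.
U+1F6B0 → 4-byte form F0 9F 9A B0 at offsets 19–22.
Offset 20 falls in char 7's range; it's byte 2 of F0 9F 9A B0 = 0x9F.

0x9F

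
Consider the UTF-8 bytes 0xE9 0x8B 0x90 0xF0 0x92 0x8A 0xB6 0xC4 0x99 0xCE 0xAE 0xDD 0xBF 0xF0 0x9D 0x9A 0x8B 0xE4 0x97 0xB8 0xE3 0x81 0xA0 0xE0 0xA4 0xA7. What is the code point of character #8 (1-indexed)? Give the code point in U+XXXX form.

U+3060

Offset 0: leading byte 0xE9 = 11101001 → 3-byte char #1 = E9 8B 90.
Offset 3: leading byte 0xF0 = 11110000 → 4-byte char #2 = F0 92 8A B6.
Offset 7: leading byte 0xC4 = 11000100 → 2-byte char #3 = C4 99.
Offset 9: leading byte 0xCE = 11001110 → 2-byte char #4 = CE AE.
Offset 11: leading byte 0xDD = 11011101 → 2-byte char #5 = DD BF.
Offset 13: leading byte 0xF0 = 11110000 → 4-byte char #6 = F0 9D 9A 8B.
Offset 17: leading byte 0xE4 = 11100100 → 3-byte char #7 = E4 97 B8.
Offset 20: leading byte 0xE3 = 11100011 → 3-byte char #8 = E3 81 A0.
Leading byte 0xE3 = 11100011 matches 1110xxxx → 3-byte sequence.
Byte 1: 0xE3 = 11100011, payload 0011 (4 bits).
Byte 2: 0x81 = 10000001 (10xxxxxx ✓), payload 000001.
Byte 3: 0xA0 = 10100000 (10xxxxxx ✓), payload 100000.
Concatenate: 0011000001100000 = 0x3060 (16 bits → U+3060).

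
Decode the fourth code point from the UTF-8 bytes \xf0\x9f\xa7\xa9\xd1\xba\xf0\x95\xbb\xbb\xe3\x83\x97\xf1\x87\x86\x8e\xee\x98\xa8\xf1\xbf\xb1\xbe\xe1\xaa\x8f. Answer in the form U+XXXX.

U+30D7

Offset 0: leading byte 0xF0 = 11110000 → 4-byte char #1 = F0 9F A7 A9.
Offset 4: leading byte 0xD1 = 11010001 → 2-byte char #2 = D1 BA.
Offset 6: leading byte 0xF0 = 11110000 → 4-byte char #3 = F0 95 BB BB.
Offset 10: leading byte 0xE3 = 11100011 → 3-byte char #4 = E3 83 97.
Leading byte 0xE3 = 11100011 matches 1110xxxx → 3-byte sequence.
Byte 1: 0xE3 = 11100011, payload 0011 (4 bits).
Byte 2: 0x83 = 10000011 (10xxxxxx ✓), payload 000011.
Byte 3: 0x97 = 10010111 (10xxxxxx ✓), payload 010111.
Concatenate: 0011000011010111 = 0x30D7 (16 bits → U+30D7).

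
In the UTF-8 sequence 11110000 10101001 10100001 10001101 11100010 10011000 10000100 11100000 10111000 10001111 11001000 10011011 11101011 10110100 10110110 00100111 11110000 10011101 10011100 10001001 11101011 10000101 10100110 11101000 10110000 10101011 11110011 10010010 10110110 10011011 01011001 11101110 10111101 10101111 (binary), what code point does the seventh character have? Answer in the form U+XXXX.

U+1D709

Offset 0: leading byte 0xF0 = 11110000 → 4-byte char #1 = F0 A9 A1 8D.
Offset 4: leading byte 0xE2 = 11100010 → 3-byte char #2 = E2 98 84.
Offset 7: leading byte 0xE0 = 11100000 → 3-byte char #3 = E0 B8 8F.
Offset 10: leading byte 0xC8 = 11001000 → 2-byte char #4 = C8 9B.
Offset 12: leading byte 0xEB = 11101011 → 3-byte char #5 = EB B4 B6.
Offset 15: leading byte 0x27 = 00100111 → 1-byte char #6 = 27.
Offset 16: leading byte 0xF0 = 11110000 → 4-byte char #7 = F0 9D 9C 89.
Leading byte 0xF0 = 11110000 matches 11110xxx → 4-byte sequence.
Byte 1: 0xF0 = 11110000, payload 000 (3 bits).
Byte 2: 0x9D = 10011101 (10xxxxxx ✓), payload 011101.
Byte 3: 0x9C = 10011100 (10xxxxxx ✓), payload 011100.
Byte 4: 0x89 = 10001001 (10xxxxxx ✓), payload 001001.
Concatenate: 000011101011100001001 = 0x1D709 (21 bits → U+1D709).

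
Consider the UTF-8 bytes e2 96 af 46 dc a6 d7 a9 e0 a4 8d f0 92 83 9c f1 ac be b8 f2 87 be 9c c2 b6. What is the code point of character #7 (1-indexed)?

U+6CFB8

Offset 0: leading byte 0xE2 = 11100010 → 3-byte char #1 = E2 96 AF.
Offset 3: leading byte 0x46 = 01000110 → 1-byte char #2 = 46.
Offset 4: leading byte 0xDC = 11011100 → 2-byte char #3 = DC A6.
Offset 6: leading byte 0xD7 = 11010111 → 2-byte char #4 = D7 A9.
Offset 8: leading byte 0xE0 = 11100000 → 3-byte char #5 = E0 A4 8D.
Offset 11: leading byte 0xF0 = 11110000 → 4-byte char #6 = F0 92 83 9C.
Offset 15: leading byte 0xF1 = 11110001 → 4-byte char #7 = F1 AC BE B8.
Leading byte 0xF1 = 11110001 matches 11110xxx → 4-byte sequence.
Byte 1: 0xF1 = 11110001, payload 001 (3 bits).
Byte 2: 0xAC = 10101100 (10xxxxxx ✓), payload 101100.
Byte 3: 0xBE = 10111110 (10xxxxxx ✓), payload 111110.
Byte 4: 0xB8 = 10111000 (10xxxxxx ✓), payload 111000.
Concatenate: 001101100111110111000 = 0x6CFB8 (21 bits → U+6CFB8).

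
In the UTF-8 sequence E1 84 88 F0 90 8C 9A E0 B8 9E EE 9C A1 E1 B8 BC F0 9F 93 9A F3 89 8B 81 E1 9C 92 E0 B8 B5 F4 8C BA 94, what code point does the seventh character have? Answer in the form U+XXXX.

U+C92C1

Offset 0: leading byte 0xE1 = 11100001 → 3-byte char #1 = E1 84 88.
Offset 3: leading byte 0xF0 = 11110000 → 4-byte char #2 = F0 90 8C 9A.
Offset 7: leading byte 0xE0 = 11100000 → 3-byte char #3 = E0 B8 9E.
Offset 10: leading byte 0xEE = 11101110 → 3-byte char #4 = EE 9C A1.
Offset 13: leading byte 0xE1 = 11100001 → 3-byte char #5 = E1 B8 BC.
Offset 16: leading byte 0xF0 = 11110000 → 4-byte char #6 = F0 9F 93 9A.
Offset 20: leading byte 0xF3 = 11110011 → 4-byte char #7 = F3 89 8B 81.
Leading byte 0xF3 = 11110011 matches 11110xxx → 4-byte sequence.
Byte 1: 0xF3 = 11110011, payload 011 (3 bits).
Byte 2: 0x89 = 10001001 (10xxxxxx ✓), payload 001001.
Byte 3: 0x8B = 10001011 (10xxxxxx ✓), payload 001011.
Byte 4: 0x81 = 10000001 (10xxxxxx ✓), payload 000001.
Concatenate: 011001001001011000001 = 0xC92C1 (21 bits → U+C92C1).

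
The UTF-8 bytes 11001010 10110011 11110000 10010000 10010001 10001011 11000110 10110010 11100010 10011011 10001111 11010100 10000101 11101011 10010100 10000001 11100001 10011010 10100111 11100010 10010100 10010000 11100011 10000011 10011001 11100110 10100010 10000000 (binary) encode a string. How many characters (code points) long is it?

Byte at offset 0: 0xCA = 11001010 → 2-byte char (#1). Advance 2.
Byte at offset 2: 0xF0 = 11110000 → 4-byte char (#2). Advance 4.
Byte at offset 6: 0xC6 = 11000110 → 2-byte char (#3). Advance 2.
Byte at offset 8: 0xE2 = 11100010 → 3-byte char (#4). Advance 3.
Byte at offset 11: 0xD4 = 11010100 → 2-byte char (#5). Advance 2.
Byte at offset 13: 0xEB = 11101011 → 3-byte char (#6). Advance 3.
Byte at offset 16: 0xE1 = 11100001 → 3-byte char (#7). Advance 3.
Byte at offset 19: 0xE2 = 11100010 → 3-byte char (#8). Advance 3.
Byte at offset 22: 0xE3 = 11100011 → 3-byte char (#9). Advance 3.
Byte at offset 25: 0xE6 = 11100110 → 3-byte char (#10). Advance 3.
Reached end at offset 28 after 10 code points.

10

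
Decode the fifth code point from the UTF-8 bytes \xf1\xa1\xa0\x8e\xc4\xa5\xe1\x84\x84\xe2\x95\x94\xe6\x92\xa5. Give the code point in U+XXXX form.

U+64A5

Offset 0: leading byte 0xF1 = 11110001 → 4-byte char #1 = F1 A1 A0 8E.
Offset 4: leading byte 0xC4 = 11000100 → 2-byte char #2 = C4 A5.
Offset 6: leading byte 0xE1 = 11100001 → 3-byte char #3 = E1 84 84.
Offset 9: leading byte 0xE2 = 11100010 → 3-byte char #4 = E2 95 94.
Offset 12: leading byte 0xE6 = 11100110 → 3-byte char #5 = E6 92 A5.
Leading byte 0xE6 = 11100110 matches 1110xxxx → 3-byte sequence.
Byte 1: 0xE6 = 11100110, payload 0110 (4 bits).
Byte 2: 0x92 = 10010010 (10xxxxxx ✓), payload 010010.
Byte 3: 0xA5 = 10100101 (10xxxxxx ✓), payload 100101.
Concatenate: 0110010010100101 = 0x64A5 (16 bits → U+64A5).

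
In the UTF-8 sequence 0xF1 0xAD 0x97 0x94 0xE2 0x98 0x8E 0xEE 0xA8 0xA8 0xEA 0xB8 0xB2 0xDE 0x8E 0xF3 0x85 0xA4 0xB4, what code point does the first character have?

U+6D5D4

Offset 0: leading byte 0xF1 = 11110001 → 4-byte char #1 = F1 AD 97 94.
Leading byte 0xF1 = 11110001 matches 11110xxx → 4-byte sequence.
Byte 1: 0xF1 = 11110001, payload 001 (3 bits).
Byte 2: 0xAD = 10101101 (10xxxxxx ✓), payload 101101.
Byte 3: 0x97 = 10010111 (10xxxxxx ✓), payload 010111.
Byte 4: 0x94 = 10010100 (10xxxxxx ✓), payload 010100.
Concatenate: 001101101010111010100 = 0x6D5D4 (21 bits → U+6D5D4).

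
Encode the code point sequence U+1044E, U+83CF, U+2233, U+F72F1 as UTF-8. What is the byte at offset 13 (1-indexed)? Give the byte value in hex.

0x8B

1-indexed offset 13 is 0-indexed offset 12.
U+1044E → 4-byte form F0 90 91 8E at offsets 0–3.
U+83CF → 3-byte form E8 8F 8F at offsets 4–6.
U+2233 → 3-byte form E2 88 B3 at offsets 7–9.
U+F72F1 → 4-byte form F3 B7 8B B1 at offsets 10–13.
Offset 12 falls in char 4's range; it's byte 3 of F3 B7 8B B1 = 0x8B.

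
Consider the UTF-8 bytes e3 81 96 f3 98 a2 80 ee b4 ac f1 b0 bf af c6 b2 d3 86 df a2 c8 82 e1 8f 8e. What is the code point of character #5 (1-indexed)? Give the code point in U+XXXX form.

U+01B2

Offset 0: leading byte 0xE3 = 11100011 → 3-byte char #1 = E3 81 96.
Offset 3: leading byte 0xF3 = 11110011 → 4-byte char #2 = F3 98 A2 80.
Offset 7: leading byte 0xEE = 11101110 → 3-byte char #3 = EE B4 AC.
Offset 10: leading byte 0xF1 = 11110001 → 4-byte char #4 = F1 B0 BF AF.
Offset 14: leading byte 0xC6 = 11000110 → 2-byte char #5 = C6 B2.
Leading byte 0xC6 = 11000110 matches 110xxxxx → 2-byte sequence.
Byte 1: 0xC6 = 11000110, payload 00110 (5 bits).
Byte 2: 0xB2 = 10110010 (10xxxxxx ✓), payload 110010.
Concatenate: 00110110010 = 0x1B2 (11 bits → U+01B2).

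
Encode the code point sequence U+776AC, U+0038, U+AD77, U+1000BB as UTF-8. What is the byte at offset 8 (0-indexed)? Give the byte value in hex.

0xF4

U+776AC → 4-byte form F1 B7 9A AC at offsets 0–3.
U+0038 → 1-byte form 38 at offsets 4–4.
U+AD77 → 3-byte form EA B5 B7 at offsets 5–7.
U+1000BB → 4-byte form F4 80 82 BB at offsets 8–11.
Offset 8 falls in char 4's range; it's byte 1 of F4 80 82 BB = 0xF4.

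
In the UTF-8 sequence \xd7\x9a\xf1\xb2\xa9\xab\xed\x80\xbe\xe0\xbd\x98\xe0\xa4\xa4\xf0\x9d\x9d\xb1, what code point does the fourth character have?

U+0F58

Offset 0: leading byte 0xD7 = 11010111 → 2-byte char #1 = D7 9A.
Offset 2: leading byte 0xF1 = 11110001 → 4-byte char #2 = F1 B2 A9 AB.
Offset 6: leading byte 0xED = 11101101 → 3-byte char #3 = ED 80 BE.
Offset 9: leading byte 0xE0 = 11100000 → 3-byte char #4 = E0 BD 98.
Leading byte 0xE0 = 11100000 matches 1110xxxx → 3-byte sequence.
Byte 1: 0xE0 = 11100000, payload 0000 (4 bits).
Byte 2: 0xBD = 10111101 (10xxxxxx ✓), payload 111101.
Byte 3: 0x98 = 10011000 (10xxxxxx ✓), payload 011000.
Concatenate: 0000111101011000 = 0xF58 (16 bits → U+0F58).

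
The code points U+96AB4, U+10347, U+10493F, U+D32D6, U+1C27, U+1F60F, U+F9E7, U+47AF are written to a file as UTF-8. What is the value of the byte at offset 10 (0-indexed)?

0xA4

U+96AB4 → 4-byte form F2 96 AA B4 at offsets 0–3.
U+10347 → 4-byte form F0 90 8D 87 at offsets 4–7.
U+10493F → 4-byte form F4 84 A4 BF at offsets 8–11.
Offset 10 falls in char 3's range; it's byte 3 of F4 84 A4 BF = 0xA4.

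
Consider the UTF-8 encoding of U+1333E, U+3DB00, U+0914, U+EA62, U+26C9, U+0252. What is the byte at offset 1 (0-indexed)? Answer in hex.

0x93

U+1333E → 4-byte form F0 93 8C BE at offsets 0–3.
Offset 1 falls in char 1's range; it's byte 2 of F0 93 8C BE = 0x93.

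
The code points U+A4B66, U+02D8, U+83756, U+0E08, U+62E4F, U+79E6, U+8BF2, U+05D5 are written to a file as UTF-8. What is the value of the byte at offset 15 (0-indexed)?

U+A4B66 → 4-byte form F2 A4 AD A6 at offsets 0–3.
U+02D8 → 2-byte form CB 98 at offsets 4–5.
U+83756 → 4-byte form F2 83 9D 96 at offsets 6–9.
U+0E08 → 3-byte form E0 B8 88 at offsets 10–12.
U+62E4F → 4-byte form F1 A2 B9 8F at offsets 13–16.
Offset 15 falls in char 5's range; it's byte 3 of F1 A2 B9 8F = 0xB9.

0xB9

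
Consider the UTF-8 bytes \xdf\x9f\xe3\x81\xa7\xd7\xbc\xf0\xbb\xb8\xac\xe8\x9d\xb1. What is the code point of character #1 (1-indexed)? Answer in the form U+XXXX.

U+07DF

Offset 0: leading byte 0xDF = 11011111 → 2-byte char #1 = DF 9F.
Leading byte 0xDF = 11011111 matches 110xxxxx → 2-byte sequence.
Byte 1: 0xDF = 11011111, payload 11111 (5 bits).
Byte 2: 0x9F = 10011111 (10xxxxxx ✓), payload 011111.
Concatenate: 11111011111 = 0x7DF (11 bits → U+07DF).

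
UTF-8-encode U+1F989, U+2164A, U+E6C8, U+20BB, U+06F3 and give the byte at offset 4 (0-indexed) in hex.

U+1F989 → 4-byte form F0 9F A6 89 at offsets 0–3.
U+2164A → 4-byte form F0 A1 99 8A at offsets 4–7.
Offset 4 falls in char 2's range; it's byte 1 of F0 A1 99 8A = 0xF0.

0xF0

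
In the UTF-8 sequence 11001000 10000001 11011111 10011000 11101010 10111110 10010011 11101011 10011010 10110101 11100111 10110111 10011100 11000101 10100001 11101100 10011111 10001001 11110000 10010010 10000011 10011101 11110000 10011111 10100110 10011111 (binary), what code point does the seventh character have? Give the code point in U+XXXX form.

U+C7C9

Offset 0: leading byte 0xC8 = 11001000 → 2-byte char #1 = C8 81.
Offset 2: leading byte 0xDF = 11011111 → 2-byte char #2 = DF 98.
Offset 4: leading byte 0xEA = 11101010 → 3-byte char #3 = EA BE 93.
Offset 7: leading byte 0xEB = 11101011 → 3-byte char #4 = EB 9A B5.
Offset 10: leading byte 0xE7 = 11100111 → 3-byte char #5 = E7 B7 9C.
Offset 13: leading byte 0xC5 = 11000101 → 2-byte char #6 = C5 A1.
Offset 15: leading byte 0xEC = 11101100 → 3-byte char #7 = EC 9F 89.
Leading byte 0xEC = 11101100 matches 1110xxxx → 3-byte sequence.
Byte 1: 0xEC = 11101100, payload 1100 (4 bits).
Byte 2: 0x9F = 10011111 (10xxxxxx ✓), payload 011111.
Byte 3: 0x89 = 10001001 (10xxxxxx ✓), payload 001001.
Concatenate: 1100011111001001 = 0xC7C9 (16 bits → U+C7C9).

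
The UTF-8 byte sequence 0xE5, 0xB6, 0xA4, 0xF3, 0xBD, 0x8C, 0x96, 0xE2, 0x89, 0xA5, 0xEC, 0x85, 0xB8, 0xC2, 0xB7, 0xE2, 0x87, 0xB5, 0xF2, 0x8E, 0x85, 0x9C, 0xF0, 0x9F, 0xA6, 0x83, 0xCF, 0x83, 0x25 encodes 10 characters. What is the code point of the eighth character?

Offset 0: leading byte 0xE5 = 11100101 → 3-byte char #1 = E5 B6 A4.
Offset 3: leading byte 0xF3 = 11110011 → 4-byte char #2 = F3 BD 8C 96.
Offset 7: leading byte 0xE2 = 11100010 → 3-byte char #3 = E2 89 A5.
Offset 10: leading byte 0xEC = 11101100 → 3-byte char #4 = EC 85 B8.
Offset 13: leading byte 0xC2 = 11000010 → 2-byte char #5 = C2 B7.
Offset 15: leading byte 0xE2 = 11100010 → 3-byte char #6 = E2 87 B5.
Offset 18: leading byte 0xF2 = 11110010 → 4-byte char #7 = F2 8E 85 9C.
Offset 22: leading byte 0xF0 = 11110000 → 4-byte char #8 = F0 9F A6 83.
Leading byte 0xF0 = 11110000 matches 11110xxx → 4-byte sequence.
Byte 1: 0xF0 = 11110000, payload 000 (3 bits).
Byte 2: 0x9F = 10011111 (10xxxxxx ✓), payload 011111.
Byte 3: 0xA6 = 10100110 (10xxxxxx ✓), payload 100110.
Byte 4: 0x83 = 10000011 (10xxxxxx ✓), payload 000011.
Concatenate: 000011111100110000011 = 0x1F983 (21 bits → U+1F983).

U+1F983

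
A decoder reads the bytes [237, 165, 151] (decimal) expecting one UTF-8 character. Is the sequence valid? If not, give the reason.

invalid (encodes a surrogate (U+D800–U+DFFF))

Structurally a 3-byte sequence; payload = 0xD957.
But 0xD957 is in U+D800–U+DFFF, the surrogate range. Surrogates are not Unicode scalar values and are forbidden in UTF-8.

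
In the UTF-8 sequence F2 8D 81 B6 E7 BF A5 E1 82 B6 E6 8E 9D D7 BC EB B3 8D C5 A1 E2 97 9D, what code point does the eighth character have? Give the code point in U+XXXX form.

Offset 0: leading byte 0xF2 = 11110010 → 4-byte char #1 = F2 8D 81 B6.
Offset 4: leading byte 0xE7 = 11100111 → 3-byte char #2 = E7 BF A5.
Offset 7: leading byte 0xE1 = 11100001 → 3-byte char #3 = E1 82 B6.
Offset 10: leading byte 0xE6 = 11100110 → 3-byte char #4 = E6 8E 9D.
Offset 13: leading byte 0xD7 = 11010111 → 2-byte char #5 = D7 BC.
Offset 15: leading byte 0xEB = 11101011 → 3-byte char #6 = EB B3 8D.
Offset 18: leading byte 0xC5 = 11000101 → 2-byte char #7 = C5 A1.
Offset 20: leading byte 0xE2 = 11100010 → 3-byte char #8 = E2 97 9D.
Leading byte 0xE2 = 11100010 matches 1110xxxx → 3-byte sequence.
Byte 1: 0xE2 = 11100010, payload 0010 (4 bits).
Byte 2: 0x97 = 10010111 (10xxxxxx ✓), payload 010111.
Byte 3: 0x9D = 10011101 (10xxxxxx ✓), payload 011101.
Concatenate: 0010010111011101 = 0x25DD (16 bits → U+25DD).

U+25DD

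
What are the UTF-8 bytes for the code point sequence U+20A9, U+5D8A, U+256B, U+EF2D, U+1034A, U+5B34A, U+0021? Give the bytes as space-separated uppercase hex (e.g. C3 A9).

E2 82 A9 E5 B6 8A E2 95 AB EE BC AD F0 90 8D 8A F1 9B 8D 8A 21

U+20A9: 3-byte form → E2 82 A9.
U+5D8A: 3-byte form → E5 B6 8A.
U+256B: 3-byte form → E2 95 AB.
U+EF2D: 3-byte form → EE BC AD.
U+1034A: 4-byte form → F0 90 8D 8A.
U+5B34A: 4-byte form → F1 9B 8D 8A.
U+0021: 1-byte form → 21.
Concatenated (21 bytes): E2 82 A9 E5 B6 8A E2 95 AB EE BC AD F0 90 8D 8A F1 9B 8D 8A 21.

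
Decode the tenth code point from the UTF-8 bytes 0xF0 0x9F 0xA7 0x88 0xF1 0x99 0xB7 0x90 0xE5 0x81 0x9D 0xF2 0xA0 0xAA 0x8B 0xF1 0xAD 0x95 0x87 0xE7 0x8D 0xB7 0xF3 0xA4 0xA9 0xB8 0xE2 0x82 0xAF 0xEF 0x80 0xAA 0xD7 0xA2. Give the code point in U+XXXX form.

U+05E2

Offset 0: leading byte 0xF0 = 11110000 → 4-byte char #1 = F0 9F A7 88.
Offset 4: leading byte 0xF1 = 11110001 → 4-byte char #2 = F1 99 B7 90.
Offset 8: leading byte 0xE5 = 11100101 → 3-byte char #3 = E5 81 9D.
Offset 11: leading byte 0xF2 = 11110010 → 4-byte char #4 = F2 A0 AA 8B.
Offset 15: leading byte 0xF1 = 11110001 → 4-byte char #5 = F1 AD 95 87.
Offset 19: leading byte 0xE7 = 11100111 → 3-byte char #6 = E7 8D B7.
Offset 22: leading byte 0xF3 = 11110011 → 4-byte char #7 = F3 A4 A9 B8.
Offset 26: leading byte 0xE2 = 11100010 → 3-byte char #8 = E2 82 AF.
Offset 29: leading byte 0xEF = 11101111 → 3-byte char #9 = EF 80 AA.
Offset 32: leading byte 0xD7 = 11010111 → 2-byte char #10 = D7 A2.
Leading byte 0xD7 = 11010111 matches 110xxxxx → 2-byte sequence.
Byte 1: 0xD7 = 11010111, payload 10111 (5 bits).
Byte 2: 0xA2 = 10100010 (10xxxxxx ✓), payload 100010.
Concatenate: 10111100010 = 0x5E2 (11 bits → U+05E2).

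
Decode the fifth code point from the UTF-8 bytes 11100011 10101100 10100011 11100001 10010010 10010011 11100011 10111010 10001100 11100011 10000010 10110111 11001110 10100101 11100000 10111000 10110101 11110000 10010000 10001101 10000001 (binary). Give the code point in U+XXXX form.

Offset 0: leading byte 0xE3 = 11100011 → 3-byte char #1 = E3 AC A3.
Offset 3: leading byte 0xE1 = 11100001 → 3-byte char #2 = E1 92 93.
Offset 6: leading byte 0xE3 = 11100011 → 3-byte char #3 = E3 BA 8C.
Offset 9: leading byte 0xE3 = 11100011 → 3-byte char #4 = E3 82 B7.
Offset 12: leading byte 0xCE = 11001110 → 2-byte char #5 = CE A5.
Leading byte 0xCE = 11001110 matches 110xxxxx → 2-byte sequence.
Byte 1: 0xCE = 11001110, payload 01110 (5 bits).
Byte 2: 0xA5 = 10100101 (10xxxxxx ✓), payload 100101.
Concatenate: 01110100101 = 0x3A5 (11 bits → U+03A5).

U+03A5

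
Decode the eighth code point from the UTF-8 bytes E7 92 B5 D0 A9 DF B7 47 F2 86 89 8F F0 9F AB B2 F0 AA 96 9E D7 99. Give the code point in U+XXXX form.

U+05D9

Offset 0: leading byte 0xE7 = 11100111 → 3-byte char #1 = E7 92 B5.
Offset 3: leading byte 0xD0 = 11010000 → 2-byte char #2 = D0 A9.
Offset 5: leading byte 0xDF = 11011111 → 2-byte char #3 = DF B7.
Offset 7: leading byte 0x47 = 01000111 → 1-byte char #4 = 47.
Offset 8: leading byte 0xF2 = 11110010 → 4-byte char #5 = F2 86 89 8F.
Offset 12: leading byte 0xF0 = 11110000 → 4-byte char #6 = F0 9F AB B2.
Offset 16: leading byte 0xF0 = 11110000 → 4-byte char #7 = F0 AA 96 9E.
Offset 20: leading byte 0xD7 = 11010111 → 2-byte char #8 = D7 99.
Leading byte 0xD7 = 11010111 matches 110xxxxx → 2-byte sequence.
Byte 1: 0xD7 = 11010111, payload 10111 (5 bits).
Byte 2: 0x99 = 10011001 (10xxxxxx ✓), payload 011001.
Concatenate: 10111011001 = 0x5D9 (11 bits → U+05D9).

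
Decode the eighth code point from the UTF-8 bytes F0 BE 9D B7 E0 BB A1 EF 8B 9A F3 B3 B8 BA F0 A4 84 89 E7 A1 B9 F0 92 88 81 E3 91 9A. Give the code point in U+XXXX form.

Offset 0: leading byte 0xF0 = 11110000 → 4-byte char #1 = F0 BE 9D B7.
Offset 4: leading byte 0xE0 = 11100000 → 3-byte char #2 = E0 BB A1.
Offset 7: leading byte 0xEF = 11101111 → 3-byte char #3 = EF 8B 9A.
Offset 10: leading byte 0xF3 = 11110011 → 4-byte char #4 = F3 B3 B8 BA.
Offset 14: leading byte 0xF0 = 11110000 → 4-byte char #5 = F0 A4 84 89.
Offset 18: leading byte 0xE7 = 11100111 → 3-byte char #6 = E7 A1 B9.
Offset 21: leading byte 0xF0 = 11110000 → 4-byte char #7 = F0 92 88 81.
Offset 25: leading byte 0xE3 = 11100011 → 3-byte char #8 = E3 91 9A.
Leading byte 0xE3 = 11100011 matches 1110xxxx → 3-byte sequence.
Byte 1: 0xE3 = 11100011, payload 0011 (4 bits).
Byte 2: 0x91 = 10010001 (10xxxxxx ✓), payload 010001.
Byte 3: 0x9A = 10011010 (10xxxxxx ✓), payload 011010.
Concatenate: 0011010001011010 = 0x345A (16 bits → U+345A).

U+345A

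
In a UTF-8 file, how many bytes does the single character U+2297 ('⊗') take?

U+2297 = 0x2297. UTF-8 uses 1 byte below 0x80, 2 below 0x800, 3 below 0x10000, 4 up to 0x10FFFF. 0x2297 is in U+0800–U+FFFF → 3 bytes.

3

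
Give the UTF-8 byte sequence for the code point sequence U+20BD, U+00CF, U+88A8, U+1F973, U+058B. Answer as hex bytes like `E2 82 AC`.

U+20BD: 3-byte form → E2 82 BD.
U+00CF: 2-byte form → C3 8F.
U+88A8: 3-byte form → E8 A2 A8.
U+1F973: 4-byte form → F0 9F A5 B3.
U+058B: 2-byte form → D6 8B.
Concatenated (14 bytes): E2 82 BD C3 8F E8 A2 A8 F0 9F A5 B3 D6 8B.

E2 82 BD C3 8F E8 A2 A8 F0 9F A5 B3 D6 8B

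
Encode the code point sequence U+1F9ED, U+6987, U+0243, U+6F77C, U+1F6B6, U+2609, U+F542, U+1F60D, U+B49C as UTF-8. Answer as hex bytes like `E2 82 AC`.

F0 9F A7 AD E6 A6 87 C9 83 F1 AF 9D BC F0 9F 9A B6 E2 98 89 EF 95 82 F0 9F 98 8D EB 92 9C

U+1F9ED: 4-byte form → F0 9F A7 AD.
U+6987: 3-byte form → E6 A6 87.
U+0243: 2-byte form → C9 83.
U+6F77C: 4-byte form → F1 AF 9D BC.
U+1F6B6: 4-byte form → F0 9F 9A B6.
U+2609: 3-byte form → E2 98 89.
U+F542: 3-byte form → EF 95 82.
U+1F60D: 4-byte form → F0 9F 98 8D.
U+B49C: 3-byte form → EB 92 9C.
Concatenated (30 bytes): F0 9F A7 AD E6 A6 87 C9 83 F1 AF 9D BC F0 9F 9A B6 E2 98 89 EF 95 82 F0 9F 98 8D EB 92 9C.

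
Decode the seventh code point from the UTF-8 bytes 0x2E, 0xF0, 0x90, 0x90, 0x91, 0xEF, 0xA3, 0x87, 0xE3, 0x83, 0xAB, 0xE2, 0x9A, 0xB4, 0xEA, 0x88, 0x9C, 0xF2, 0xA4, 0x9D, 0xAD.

U+A476D

Offset 0: leading byte 0x2E = 00101110 → 1-byte char #1 = 2E.
Offset 1: leading byte 0xF0 = 11110000 → 4-byte char #2 = F0 90 90 91.
Offset 5: leading byte 0xEF = 11101111 → 3-byte char #3 = EF A3 87.
Offset 8: leading byte 0xE3 = 11100011 → 3-byte char #4 = E3 83 AB.
Offset 11: leading byte 0xE2 = 11100010 → 3-byte char #5 = E2 9A B4.
Offset 14: leading byte 0xEA = 11101010 → 3-byte char #6 = EA 88 9C.
Offset 17: leading byte 0xF2 = 11110010 → 4-byte char #7 = F2 A4 9D AD.
Leading byte 0xF2 = 11110010 matches 11110xxx → 4-byte sequence.
Byte 1: 0xF2 = 11110010, payload 010 (3 bits).
Byte 2: 0xA4 = 10100100 (10xxxxxx ✓), payload 100100.
Byte 3: 0x9D = 10011101 (10xxxxxx ✓), payload 011101.
Byte 4: 0xAD = 10101101 (10xxxxxx ✓), payload 101101.
Concatenate: 010100100011101101101 = 0xA476D (21 bits → U+A476D).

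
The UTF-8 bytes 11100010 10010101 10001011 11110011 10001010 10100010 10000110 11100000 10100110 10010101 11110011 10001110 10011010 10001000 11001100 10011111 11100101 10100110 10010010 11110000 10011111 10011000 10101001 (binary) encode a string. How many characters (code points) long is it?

7

Byte at offset 0: 0xE2 = 11100010 → 3-byte char (#1). Advance 3.
Byte at offset 3: 0xF3 = 11110011 → 4-byte char (#2). Advance 4.
Byte at offset 7: 0xE0 = 11100000 → 3-byte char (#3). Advance 3.
Byte at offset 10: 0xF3 = 11110011 → 4-byte char (#4). Advance 4.
Byte at offset 14: 0xCC = 11001100 → 2-byte char (#5). Advance 2.
Byte at offset 16: 0xE5 = 11100101 → 3-byte char (#6). Advance 3.
Byte at offset 19: 0xF0 = 11110000 → 4-byte char (#7). Advance 4.
Reached end at offset 23 after 7 code points.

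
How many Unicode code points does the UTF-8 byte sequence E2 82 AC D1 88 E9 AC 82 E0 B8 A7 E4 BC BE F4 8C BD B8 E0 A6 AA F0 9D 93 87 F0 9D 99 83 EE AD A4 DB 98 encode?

Byte at offset 0: 0xE2 = 11100010 → 3-byte char (#1). Advance 3.
Byte at offset 3: 0xD1 = 11010001 → 2-byte char (#2). Advance 2.
Byte at offset 5: 0xE9 = 11101001 → 3-byte char (#3). Advance 3.
Byte at offset 8: 0xE0 = 11100000 → 3-byte char (#4). Advance 3.
Byte at offset 11: 0xE4 = 11100100 → 3-byte char (#5). Advance 3.
Byte at offset 14: 0xF4 = 11110100 → 4-byte char (#6). Advance 4.
Byte at offset 18: 0xE0 = 11100000 → 3-byte char (#7). Advance 3.
Byte at offset 21: 0xF0 = 11110000 → 4-byte char (#8). Advance 4.
Byte at offset 25: 0xF0 = 11110000 → 4-byte char (#9). Advance 4.
Byte at offset 29: 0xEE = 11101110 → 3-byte char (#10). Advance 3.
Byte at offset 32: 0xDB = 11011011 → 2-byte char (#11). Advance 2.
Reached end at offset 34 after 11 code points.

11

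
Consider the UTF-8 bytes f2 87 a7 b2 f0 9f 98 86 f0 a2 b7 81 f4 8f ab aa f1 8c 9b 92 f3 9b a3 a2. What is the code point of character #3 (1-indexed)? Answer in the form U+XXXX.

U+22DC1

Offset 0: leading byte 0xF2 = 11110010 → 4-byte char #1 = F2 87 A7 B2.
Offset 4: leading byte 0xF0 = 11110000 → 4-byte char #2 = F0 9F 98 86.
Offset 8: leading byte 0xF0 = 11110000 → 4-byte char #3 = F0 A2 B7 81.
Leading byte 0xF0 = 11110000 matches 11110xxx → 4-byte sequence.
Byte 1: 0xF0 = 11110000, payload 000 (3 bits).
Byte 2: 0xA2 = 10100010 (10xxxxxx ✓), payload 100010.
Byte 3: 0xB7 = 10110111 (10xxxxxx ✓), payload 110111.
Byte 4: 0x81 = 10000001 (10xxxxxx ✓), payload 000001.
Concatenate: 000100010110111000001 = 0x22DC1 (21 bits → U+22DC1).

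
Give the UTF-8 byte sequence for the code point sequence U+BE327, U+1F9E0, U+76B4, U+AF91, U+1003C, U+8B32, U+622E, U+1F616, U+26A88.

U+BE327: 4-byte form → F2 BE 8C A7.
U+1F9E0: 4-byte form → F0 9F A7 A0.
U+76B4: 3-byte form → E7 9A B4.
U+AF91: 3-byte form → EA BE 91.
U+1003C: 4-byte form → F0 90 80 BC.
U+8B32: 3-byte form → E8 AC B2.
U+622E: 3-byte form → E6 88 AE.
U+1F616: 4-byte form → F0 9F 98 96.
U+26A88: 4-byte form → F0 A6 AA 88.
Concatenated (32 bytes): F2 BE 8C A7 F0 9F A7 A0 E7 9A B4 EA BE 91 F0 90 80 BC E8 AC B2 E6 88 AE F0 9F 98 96 F0 A6 AA 88.

F2 BE 8C A7 F0 9F A7 A0 E7 9A B4 EA BE 91 F0 90 80 BC E8 AC B2 E6 88 AE F0 9F 98 96 F0 A6 AA 88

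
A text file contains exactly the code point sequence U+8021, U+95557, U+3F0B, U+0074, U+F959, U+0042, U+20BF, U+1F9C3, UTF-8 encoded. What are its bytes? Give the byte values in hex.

U+8021: 3-byte form → E8 80 A1.
U+95557: 4-byte form → F2 95 95 97.
U+3F0B: 3-byte form → E3 BC 8B.
U+0074: 1-byte form → 74.
U+F959: 3-byte form → EF A5 99.
U+0042: 1-byte form → 42.
U+20BF: 3-byte form → E2 82 BF.
U+1F9C3: 4-byte form → F0 9F A7 83.
Concatenated (22 bytes): E8 80 A1 F2 95 95 97 E3 BC 8B 74 EF A5 99 42 E2 82 BF F0 9F A7 83.

E8 80 A1 F2 95 95 97 E3 BC 8B 74 EF A5 99 42 E2 82 BF F0 9F A7 83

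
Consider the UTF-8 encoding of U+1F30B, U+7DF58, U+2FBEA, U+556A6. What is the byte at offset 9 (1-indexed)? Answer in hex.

1-indexed offset 9 is 0-indexed offset 8.
U+1F30B → 4-byte form F0 9F 8C 8B at offsets 0–3.
U+7DF58 → 4-byte form F1 BD BD 98 at offsets 4–7.
U+2FBEA → 4-byte form F0 AF AF AA at offsets 8–11.
Offset 8 falls in char 3's range; it's byte 1 of F0 AF AF AA = 0xF0.

0xF0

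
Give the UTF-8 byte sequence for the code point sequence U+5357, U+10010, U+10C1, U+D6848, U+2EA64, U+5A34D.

E5 8D 97 F0 90 80 90 E1 83 81 F3 96 A1 88 F0 AE A9 A4 F1 9A 8D 8D

U+5357: 3-byte form → E5 8D 97.
U+10010: 4-byte form → F0 90 80 90.
U+10C1: 3-byte form → E1 83 81.
U+D6848: 4-byte form → F3 96 A1 88.
U+2EA64: 4-byte form → F0 AE A9 A4.
U+5A34D: 4-byte form → F1 9A 8D 8D.
Concatenated (22 bytes): E5 8D 97 F0 90 80 90 E1 83 81 F3 96 A1 88 F0 AE A9 A4 F1 9A 8D 8D.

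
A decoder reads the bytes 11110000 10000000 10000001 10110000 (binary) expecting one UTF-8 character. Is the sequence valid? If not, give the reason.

invalid (overlong encoding)

Leading byte 0xF0 = 11110000 → 4-byte form.
Continuation bytes all match 10xxxxxx. Payload decodes to 0x70.
But 0x70 < 0x10000, the minimum for a 4-byte sequence — this is an overlong encoding.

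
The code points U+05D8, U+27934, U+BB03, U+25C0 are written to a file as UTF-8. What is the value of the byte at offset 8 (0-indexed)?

U+05D8 → 2-byte form D7 98 at offsets 0–1.
U+27934 → 4-byte form F0 A7 A4 B4 at offsets 2–5.
U+BB03 → 3-byte form EB AC 83 at offsets 6–8.
Offset 8 falls in char 3's range; it's byte 3 of EB AC 83 = 0x83.

0x83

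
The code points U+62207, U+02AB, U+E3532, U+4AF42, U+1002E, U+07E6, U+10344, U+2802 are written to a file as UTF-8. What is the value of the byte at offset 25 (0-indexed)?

0xA0

U+62207 → 4-byte form F1 A2 88 87 at offsets 0–3.
U+02AB → 2-byte form CA AB at offsets 4–5.
U+E3532 → 4-byte form F3 A3 94 B2 at offsets 6–9.
U+4AF42 → 4-byte form F1 8A BD 82 at offsets 10–13.
U+1002E → 4-byte form F0 90 80 AE at offsets 14–17.
U+07E6 → 2-byte form DF A6 at offsets 18–19.
U+10344 → 4-byte form F0 90 8D 84 at offsets 20–23.
U+2802 → 3-byte form E2 A0 82 at offsets 24–26.
Offset 25 falls in char 8's range; it's byte 2 of E2 A0 82 = 0xA0.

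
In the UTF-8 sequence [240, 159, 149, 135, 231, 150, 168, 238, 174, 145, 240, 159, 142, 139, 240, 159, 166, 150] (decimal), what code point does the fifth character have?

Offset 0: leading byte 0xF0 = 11110000 → 4-byte char #1 = F0 9F 95 87.
Offset 4: leading byte 0xE7 = 11100111 → 3-byte char #2 = E7 96 A8.
Offset 7: leading byte 0xEE = 11101110 → 3-byte char #3 = EE AE 91.
Offset 10: leading byte 0xF0 = 11110000 → 4-byte char #4 = F0 9F 8E 8B.
Offset 14: leading byte 0xF0 = 11110000 → 4-byte char #5 = F0 9F A6 96.
Leading byte 0xF0 = 11110000 matches 11110xxx → 4-byte sequence.
Byte 1: 0xF0 = 11110000, payload 000 (3 bits).
Byte 2: 0x9F = 10011111 (10xxxxxx ✓), payload 011111.
Byte 3: 0xA6 = 10100110 (10xxxxxx ✓), payload 100110.
Byte 4: 0x96 = 10010110 (10xxxxxx ✓), payload 010110.
Concatenate: 000011111100110010110 = 0x1F996 (21 bits → U+1F996).

U+1F996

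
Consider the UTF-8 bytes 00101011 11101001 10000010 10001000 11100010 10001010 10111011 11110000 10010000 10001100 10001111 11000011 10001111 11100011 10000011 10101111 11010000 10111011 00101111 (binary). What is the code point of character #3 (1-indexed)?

Offset 0: leading byte 0x2B = 00101011 → 1-byte char #1 = 2B.
Offset 1: leading byte 0xE9 = 11101001 → 3-byte char #2 = E9 82 88.
Offset 4: leading byte 0xE2 = 11100010 → 3-byte char #3 = E2 8A BB.
Leading byte 0xE2 = 11100010 matches 1110xxxx → 3-byte sequence.
Byte 1: 0xE2 = 11100010, payload 0010 (4 bits).
Byte 2: 0x8A = 10001010 (10xxxxxx ✓), payload 001010.
Byte 3: 0xBB = 10111011 (10xxxxxx ✓), payload 111011.
Concatenate: 0010001010111011 = 0x22BB (16 bits → U+22BB).

U+22BB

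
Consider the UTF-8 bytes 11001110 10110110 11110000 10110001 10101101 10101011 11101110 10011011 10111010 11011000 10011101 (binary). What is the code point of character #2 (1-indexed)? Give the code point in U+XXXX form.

U+31B6B

Offset 0: leading byte 0xCE = 11001110 → 2-byte char #1 = CE B6.
Offset 2: leading byte 0xF0 = 11110000 → 4-byte char #2 = F0 B1 AD AB.
Leading byte 0xF0 = 11110000 matches 11110xxx → 4-byte sequence.
Byte 1: 0xF0 = 11110000, payload 000 (3 bits).
Byte 2: 0xB1 = 10110001 (10xxxxxx ✓), payload 110001.
Byte 3: 0xAD = 10101101 (10xxxxxx ✓), payload 101101.
Byte 4: 0xAB = 10101011 (10xxxxxx ✓), payload 101011.
Concatenate: 000110001101101101011 = 0x31B6B (21 bits → U+31B6B).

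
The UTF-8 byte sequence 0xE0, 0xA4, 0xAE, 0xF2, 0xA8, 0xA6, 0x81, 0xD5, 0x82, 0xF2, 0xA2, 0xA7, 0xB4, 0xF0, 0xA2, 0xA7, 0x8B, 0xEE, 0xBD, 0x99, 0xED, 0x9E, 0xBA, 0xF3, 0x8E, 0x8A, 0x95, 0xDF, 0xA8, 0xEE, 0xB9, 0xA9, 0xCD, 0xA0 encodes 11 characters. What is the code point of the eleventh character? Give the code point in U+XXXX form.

U+0360

Offset 0: leading byte 0xE0 = 11100000 → 3-byte char #1 = E0 A4 AE.
Offset 3: leading byte 0xF2 = 11110010 → 4-byte char #2 = F2 A8 A6 81.
Offset 7: leading byte 0xD5 = 11010101 → 2-byte char #3 = D5 82.
Offset 9: leading byte 0xF2 = 11110010 → 4-byte char #4 = F2 A2 A7 B4.
Offset 13: leading byte 0xF0 = 11110000 → 4-byte char #5 = F0 A2 A7 8B.
Offset 17: leading byte 0xEE = 11101110 → 3-byte char #6 = EE BD 99.
Offset 20: leading byte 0xED = 11101101 → 3-byte char #7 = ED 9E BA.
Offset 23: leading byte 0xF3 = 11110011 → 4-byte char #8 = F3 8E 8A 95.
Offset 27: leading byte 0xDF = 11011111 → 2-byte char #9 = DF A8.
Offset 29: leading byte 0xEE = 11101110 → 3-byte char #10 = EE B9 A9.
Offset 32: leading byte 0xCD = 11001101 → 2-byte char #11 = CD A0.
Leading byte 0xCD = 11001101 matches 110xxxxx → 2-byte sequence.
Byte 1: 0xCD = 11001101, payload 01101 (5 bits).
Byte 2: 0xA0 = 10100000 (10xxxxxx ✓), payload 100000.
Concatenate: 01101100000 = 0x360 (11 bits → U+0360).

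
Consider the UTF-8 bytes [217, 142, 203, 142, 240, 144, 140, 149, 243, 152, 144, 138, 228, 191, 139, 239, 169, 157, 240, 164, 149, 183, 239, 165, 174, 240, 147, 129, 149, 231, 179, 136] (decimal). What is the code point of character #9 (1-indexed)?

U+13055

Offset 0: leading byte 0xD9 = 11011001 → 2-byte char #1 = D9 8E.
Offset 2: leading byte 0xCB = 11001011 → 2-byte char #2 = CB 8E.
Offset 4: leading byte 0xF0 = 11110000 → 4-byte char #3 = F0 90 8C 95.
Offset 8: leading byte 0xF3 = 11110011 → 4-byte char #4 = F3 98 90 8A.
Offset 12: leading byte 0xE4 = 11100100 → 3-byte char #5 = E4 BF 8B.
Offset 15: leading byte 0xEF = 11101111 → 3-byte char #6 = EF A9 9D.
Offset 18: leading byte 0xF0 = 11110000 → 4-byte char #7 = F0 A4 95 B7.
Offset 22: leading byte 0xEF = 11101111 → 3-byte char #8 = EF A5 AE.
Offset 25: leading byte 0xF0 = 11110000 → 4-byte char #9 = F0 93 81 95.
Leading byte 0xF0 = 11110000 matches 11110xxx → 4-byte sequence.
Byte 1: 0xF0 = 11110000, payload 000 (3 bits).
Byte 2: 0x93 = 10010011 (10xxxxxx ✓), payload 010011.
Byte 3: 0x81 = 10000001 (10xxxxxx ✓), payload 000001.
Byte 4: 0x95 = 10010101 (10xxxxxx ✓), payload 010101.
Concatenate: 000010011000001010101 = 0x13055 (21 bits → U+13055).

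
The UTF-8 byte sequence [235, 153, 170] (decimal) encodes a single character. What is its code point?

Leading byte 0xEB = 11101011 matches 1110xxxx → 3-byte sequence.
Byte 1: 0xEB = 11101011, payload 1011 (4 bits).
Byte 2: 0x99 = 10011001 (10xxxxxx ✓), payload 011001.
Byte 3: 0xAA = 10101010 (10xxxxxx ✓), payload 101010.
Concatenate: 1011011001101010 = 0xB66A (16 bits → U+B66A).

U+B66A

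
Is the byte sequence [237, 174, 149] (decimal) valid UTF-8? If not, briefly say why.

Structurally a 3-byte sequence; payload = 0xDB95.
But 0xDB95 is in U+D800–U+DFFF, the surrogate range. Surrogates are not Unicode scalar values and are forbidden in UTF-8.

invalid (encodes a surrogate (U+D800–U+DFFF))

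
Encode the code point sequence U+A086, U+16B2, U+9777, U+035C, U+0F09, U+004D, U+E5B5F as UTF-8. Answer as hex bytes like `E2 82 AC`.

U+A086: 3-byte form → EA 82 86.
U+16B2: 3-byte form → E1 9A B2.
U+9777: 3-byte form → E9 9D B7.
U+035C: 2-byte form → CD 9C.
U+0F09: 3-byte form → E0 BC 89.
U+004D: 1-byte form → 4D.
U+E5B5F: 4-byte form → F3 A5 AD 9F.
Concatenated (19 bytes): EA 82 86 E1 9A B2 E9 9D B7 CD 9C E0 BC 89 4D F3 A5 AD 9F.

EA 82 86 E1 9A B2 E9 9D B7 CD 9C E0 BC 89 4D F3 A5 AD 9F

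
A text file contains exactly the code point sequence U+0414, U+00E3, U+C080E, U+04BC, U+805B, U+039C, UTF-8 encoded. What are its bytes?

D0 94 C3 A3 F3 80 A0 8E D2 BC E8 81 9B CE 9C

U+0414: 2-byte form → D0 94.
U+00E3: 2-byte form → C3 A3.
U+C080E: 4-byte form → F3 80 A0 8E.
U+04BC: 2-byte form → D2 BC.
U+805B: 3-byte form → E8 81 9B.
U+039C: 2-byte form → CE 9C.
Concatenated (15 bytes): D0 94 C3 A3 F3 80 A0 8E D2 BC E8 81 9B CE 9C.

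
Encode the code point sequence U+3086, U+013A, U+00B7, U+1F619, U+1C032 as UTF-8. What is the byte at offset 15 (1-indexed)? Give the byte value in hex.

1-indexed offset 15 is 0-indexed offset 14.
U+3086 → 3-byte form E3 82 86 at offsets 0–2.
U+013A → 2-byte form C4 BA at offsets 3–4.
U+00B7 → 2-byte form C2 B7 at offsets 5–6.
U+1F619 → 4-byte form F0 9F 98 99 at offsets 7–10.
U+1C032 → 4-byte form F0 9C 80 B2 at offsets 11–14.
Offset 14 falls in char 5's range; it's byte 4 of F0 9C 80 B2 = 0xB2.

0xB2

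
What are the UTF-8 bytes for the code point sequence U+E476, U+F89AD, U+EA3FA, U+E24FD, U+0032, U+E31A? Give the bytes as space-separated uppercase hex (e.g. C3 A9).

EE 91 B6 F3 B8 A6 AD F3 AA 8F BA F3 A2 93 BD 32 EE 8C 9A

U+E476: 3-byte form → EE 91 B6.
U+F89AD: 4-byte form → F3 B8 A6 AD.
U+EA3FA: 4-byte form → F3 AA 8F BA.
U+E24FD: 4-byte form → F3 A2 93 BD.
U+0032: 1-byte form → 32.
U+E31A: 3-byte form → EE 8C 9A.
Concatenated (19 bytes): EE 91 B6 F3 B8 A6 AD F3 AA 8F BA F3 A2 93 BD 32 EE 8C 9A.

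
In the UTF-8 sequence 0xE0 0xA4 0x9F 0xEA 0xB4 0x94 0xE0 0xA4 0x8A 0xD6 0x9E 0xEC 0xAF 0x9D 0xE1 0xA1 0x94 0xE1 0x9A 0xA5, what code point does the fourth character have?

U+059E

Offset 0: leading byte 0xE0 = 11100000 → 3-byte char #1 = E0 A4 9F.
Offset 3: leading byte 0xEA = 11101010 → 3-byte char #2 = EA B4 94.
Offset 6: leading byte 0xE0 = 11100000 → 3-byte char #3 = E0 A4 8A.
Offset 9: leading byte 0xD6 = 11010110 → 2-byte char #4 = D6 9E.
Leading byte 0xD6 = 11010110 matches 110xxxxx → 2-byte sequence.
Byte 1: 0xD6 = 11010110, payload 10110 (5 bits).
Byte 2: 0x9E = 10011110 (10xxxxxx ✓), payload 011110.
Concatenate: 10110011110 = 0x59E (11 bits → U+059E).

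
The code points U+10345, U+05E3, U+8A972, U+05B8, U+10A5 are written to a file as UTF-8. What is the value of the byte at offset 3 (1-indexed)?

1-indexed offset 3 is 0-indexed offset 2.
U+10345 → 4-byte form F0 90 8D 85 at offsets 0–3.
Offset 2 falls in char 1's range; it's byte 3 of F0 90 8D 85 = 0x8D.

0x8D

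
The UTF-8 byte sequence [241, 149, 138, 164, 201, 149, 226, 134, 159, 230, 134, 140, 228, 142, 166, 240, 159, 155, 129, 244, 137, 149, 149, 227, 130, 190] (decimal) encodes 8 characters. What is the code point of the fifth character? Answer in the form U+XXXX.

Offset 0: leading byte 0xF1 = 11110001 → 4-byte char #1 = F1 95 8A A4.
Offset 4: leading byte 0xC9 = 11001001 → 2-byte char #2 = C9 95.
Offset 6: leading byte 0xE2 = 11100010 → 3-byte char #3 = E2 86 9F.
Offset 9: leading byte 0xE6 = 11100110 → 3-byte char #4 = E6 86 8C.
Offset 12: leading byte 0xE4 = 11100100 → 3-byte char #5 = E4 8E A6.
Leading byte 0xE4 = 11100100 matches 1110xxxx → 3-byte sequence.
Byte 1: 0xE4 = 11100100, payload 0100 (4 bits).
Byte 2: 0x8E = 10001110 (10xxxxxx ✓), payload 001110.
Byte 3: 0xA6 = 10100110 (10xxxxxx ✓), payload 100110.
Concatenate: 0100001110100110 = 0x43A6 (16 bits → U+43A6).

U+43A6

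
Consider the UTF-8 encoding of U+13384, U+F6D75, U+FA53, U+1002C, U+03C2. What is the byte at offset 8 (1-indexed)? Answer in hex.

1-indexed offset 8 is 0-indexed offset 7.
U+13384 → 4-byte form F0 93 8E 84 at offsets 0–3.
U+F6D75 → 4-byte form F3 B6 B5 B5 at offsets 4–7.
Offset 7 falls in char 2's range; it's byte 4 of F3 B6 B5 B5 = 0xB5.

0xB5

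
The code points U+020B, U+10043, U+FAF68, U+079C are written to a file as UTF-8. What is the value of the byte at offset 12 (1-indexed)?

0x9C

1-indexed offset 12 is 0-indexed offset 11.
U+020B → 2-byte form C8 8B at offsets 0–1.
U+10043 → 4-byte form F0 90 81 83 at offsets 2–5.
U+FAF68 → 4-byte form F3 BA BD A8 at offsets 6–9.
U+079C → 2-byte form DE 9C at offsets 10–11.
Offset 11 falls in char 4's range; it's byte 2 of DE 9C = 0x9C.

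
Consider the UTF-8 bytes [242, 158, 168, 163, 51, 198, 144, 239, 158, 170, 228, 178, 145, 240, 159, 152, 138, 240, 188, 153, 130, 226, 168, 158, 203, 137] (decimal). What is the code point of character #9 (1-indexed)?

Offset 0: leading byte 0xF2 = 11110010 → 4-byte char #1 = F2 9E A8 A3.
Offset 4: leading byte 0x33 = 00110011 → 1-byte char #2 = 33.
Offset 5: leading byte 0xC6 = 11000110 → 2-byte char #3 = C6 90.
Offset 7: leading byte 0xEF = 11101111 → 3-byte char #4 = EF 9E AA.
Offset 10: leading byte 0xE4 = 11100100 → 3-byte char #5 = E4 B2 91.
Offset 13: leading byte 0xF0 = 11110000 → 4-byte char #6 = F0 9F 98 8A.
Offset 17: leading byte 0xF0 = 11110000 → 4-byte char #7 = F0 BC 99 82.
Offset 21: leading byte 0xE2 = 11100010 → 3-byte char #8 = E2 A8 9E.
Offset 24: leading byte 0xCB = 11001011 → 2-byte char #9 = CB 89.
Leading byte 0xCB = 11001011 matches 110xxxxx → 2-byte sequence.
Byte 1: 0xCB = 11001011, payload 01011 (5 bits).
Byte 2: 0x89 = 10001001 (10xxxxxx ✓), payload 001001.
Concatenate: 01011001001 = 0x2C9 (11 bits → U+02C9).

U+02C9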